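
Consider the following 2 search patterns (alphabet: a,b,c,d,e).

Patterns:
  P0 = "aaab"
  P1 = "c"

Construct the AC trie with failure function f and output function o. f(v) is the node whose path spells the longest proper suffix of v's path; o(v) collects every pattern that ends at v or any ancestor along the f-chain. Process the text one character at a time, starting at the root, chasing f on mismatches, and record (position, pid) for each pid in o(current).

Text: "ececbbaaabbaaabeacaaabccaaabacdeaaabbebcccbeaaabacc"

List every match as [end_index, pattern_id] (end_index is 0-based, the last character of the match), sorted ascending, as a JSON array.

Construct AC machine:
Trie nodes:
  0='ε' goto a→1 c→5
  1='a' goto a→2
  2='aa' goto a→3
  3='aaa' goto b→4
  4='aaab' goto ·  [P0 ends]
  5='c' goto ·  [P1 ends]

Failure links (BFS by depth):
  fail(1) 'a': from fail(0)=0 chase 'a': 0 ⇒ 0;  out=∅∪out(0)=∅
  fail(5) 'c': from fail(0)=0 chase 'c': 0 ⇒ 0;  out={1}∪out(0)={1}
  fail(2) 'aa': from fail(1)=0 chase 'a': 0 ⇒ 1;  out=∅∪out(1)=∅
  fail(3) 'aaa': from fail(2)=1 chase 'a': 1 ⇒ 2;  out=∅∪out(2)=∅
  fail(4) 'aaab': from fail(3)=2 chase 'b': 2→1→0 ⇒ 0;  out={0}∪out(0)={0}

Text stream:
pos 0 'e': at 0
pos 1 'c': at 5  ** P1@[1:1]
pos 2 'e': at 0 ·f
pos 3 'c': at 5  ** P1@[3:3]
pos 4 'b': at 0 ·f
pos 5 'b': at 0
pos 6 'a': at 1
pos 7 'a': at 2
pos 8 'a': at 3
pos 9 'b': at 4  ** P0@[6:9]
pos 10 'b': at 0 ·f
pos 11 'a': at 1
pos 12 'a': at 2
pos 13 'a': at 3
pos 14 'b': at 4  ** P0@[11:14]
pos 15 'e': at 0 ·f
pos 16 'a': at 1
pos 17 'c': at 5 ·f  ** P1@[17:17]
pos 18 'a': at 1 ·f
pos 19 'a': at 2
pos 20 'a': at 3
pos 21 'b': at 4  ** P0@[18:21]
pos 22 'c': at 5 ·f  ** P1@[22:22]
pos 23 'c': at 5 ·f  ** P1@[23:23]
pos 24 'a': at 1 ·f
pos 25 'a': at 2
pos 26 'a': at 3
pos 27 'b': at 4  ** P0@[24:27]
pos 28 'a': at 1 ·f
pos 29 'c': at 5 ·f  ** P1@[29:29]
pos 30 'd': at 0 ·f
pos 31 'e': at 0
pos 32 'a': at 1
pos 33 'a': at 2
pos 34 'a': at 3
pos 35 'b': at 4  ** P0@[32:35]
pos 36 'b': at 0 ·f
pos 37 'e': at 0
pos 38 'b': at 0
pos 39 'c': at 5  ** P1@[39:39]
pos 40 'c': at 5 ·f  ** P1@[40:40]
pos 41 'c': at 5 ·f  ** P1@[41:41]
pos 42 'b': at 0 ·f
pos 43 'e': at 0
pos 44 'a': at 1
pos 45 'a': at 2
pos 46 'a': at 3
pos 47 'b': at 4  ** P0@[44:47]
pos 48 'a': at 1 ·f
pos 49 'c': at 5 ·f  ** P1@[49:49]
pos 50 'c': at 5 ·f  ** P1@[50:50]

Result: [[1,1],[3,1],[9,0],[14,0],[17,1],[21,0],[22,1],[23,1],[27,0],[29,1],[35,0],[39,1],[40,1],[41,1],[47,0],[49,1],[50,1]]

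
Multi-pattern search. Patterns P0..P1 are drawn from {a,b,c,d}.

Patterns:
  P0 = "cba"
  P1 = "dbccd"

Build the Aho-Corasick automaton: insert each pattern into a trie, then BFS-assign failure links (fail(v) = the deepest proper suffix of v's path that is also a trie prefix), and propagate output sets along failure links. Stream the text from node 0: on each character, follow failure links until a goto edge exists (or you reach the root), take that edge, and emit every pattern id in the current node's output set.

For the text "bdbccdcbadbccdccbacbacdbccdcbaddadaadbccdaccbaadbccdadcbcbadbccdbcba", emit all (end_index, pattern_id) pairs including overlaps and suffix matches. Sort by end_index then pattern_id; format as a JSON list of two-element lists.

Build automaton:
Trie nodes:
  n0 'ε': c→1 d→4
  n1 'c': b→2
  n2 'cb': a→3
  n3 'cba': ·  ←P0
  n4 'd': b→5
  n5 'db': c→6
  n6 'dbc': c→7
  n7 'dbcc': d→8
  n8 'dbccd': ·  ←P1

BFS fail/out derivation:
  n1('c'): parent n0 fail=0; on 'c' 0 → fail=0;  out ∅∪∅=∅
  n4('d'): parent n0 fail=0; on 'd' 0 → fail=0;  out ∅∪∅=∅
  n2('cb'): parent n1 fail=0; on 'b' 0 → fail=0;  out ∅∪∅=∅
  n5('db'): parent n4 fail=0; on 'b' 0 → fail=0;  out ∅∪∅=∅
  n3('cba'): parent n2 fail=0; on 'a' 0 → fail=0;  out {0}∪∅={0}
  n6('dbc'): parent n5 fail=0; on 'c' 0 → fail=1;  out ∅∪∅=∅
  n7('dbcc'): parent n6 fail=1; on 'c' 1→0 → fail=1;  out ∅∪∅=∅
  n8('dbccd'): parent n7 fail=1; on 'd' 1→0 → fail=4;  out {1}∪∅={1}

Scan:
[0] read 'b'  n0⇒n0
[1] read 'd'  n0⇒n4
[2] read 'b'  n4⇒n5
[3] read 'c'  n5⇒n6
[4] read 'c'  n6⇒n7
[5] read 'd'  n7⇒n8  → match P1@[1:5]
[6] read 'c'  n8⇒n1 (via fail)
[7] read 'b'  n1⇒n2
[8] read 'a'  n2⇒n3  → match P0@[6:8]
[9] read 'd'  n3⇒n4 (via fail)
[10] read 'b'  n4⇒n5
[11] read 'c'  n5⇒n6
[12] read 'c'  n6⇒n7
[13] read 'd'  n7⇒n8  → match P1@[9:13]
[14] read 'c'  n8⇒n1 (via fail)
[15] read 'c'  n1⇒n1 (via fail)
[16] read 'b'  n1⇒n2
[17] read 'a'  n2⇒n3  → match P0@[15:17]
[18] read 'c'  n3⇒n1 (via fail)
[19] read 'b'  n1⇒n2
[20] read 'a'  n2⇒n3  → match P0@[18:20]
[21] read 'c'  n3⇒n1 (via fail)
[22] read 'd'  n1⇒n4 (via fail)
[23] read 'b'  n4⇒n5
[24] read 'c'  n5⇒n6
[25] read 'c'  n6⇒n7
[26] read 'd'  n7⇒n8  → match P1@[22:26]
[27] read 'c'  n8⇒n1 (via fail)
[28] read 'b'  n1⇒n2
[29] read 'a'  n2⇒n3  → match P0@[27:29]
[30] read 'd'  n3⇒n4 (via fail)
[31] read 'd'  n4⇒n4 (via fail)
[32] read 'a'  n4⇒n0 (via fail)
[33] read 'd'  n0⇒n4
[34] read 'a'  n4⇒n0 (via fail)
[35] read 'a'  n0⇒n0
[36] read 'd'  n0⇒n4
[37] read 'b'  n4⇒n5
[38] read 'c'  n5⇒n6
[39] read 'c'  n6⇒n7
[40] read 'd'  n7⇒n8  → match P1@[36:40]
[41] read 'a'  n8⇒n0 (via fail)
[42] read 'c'  n0⇒n1
[43] read 'c'  n1⇒n1 (via fail)
[44] read 'b'  n1⇒n2
[45] read 'a'  n2⇒n3  → match P0@[43:45]
[46] read 'a'  n3⇒n0 (via fail)
[47] read 'd'  n0⇒n4
[48] read 'b'  n4⇒n5
[49] read 'c'  n5⇒n6
[50] read 'c'  n6⇒n7
[51] read 'd'  n7⇒n8  → match P1@[47:51]
[52] read 'a'  n8⇒n0 (via fail)
[53] read 'd'  n0⇒n4
[54] read 'c'  n4⇒n1 (via fail)
[55] read 'b'  n1⇒n2
[56] read 'c'  n2⇒n1 (via fail)
[57] read 'b'  n1⇒n2
[58] read 'a'  n2⇒n3  → match P0@[56:58]
[59] read 'd'  n3⇒n4 (via fail)
[60] read 'b'  n4⇒n5
[61] read 'c'  n5⇒n6
[62] read 'c'  n6⇒n7
[63] read 'd'  n7⇒n8  → match P1@[59:63]
[64] read 'b'  n8⇒n5 (via fail)
[65] read 'c'  n5⇒n6
[66] read 'b'  n6⇒n2 (via fail)
[67] read 'a'  n2⇒n3  → match P0@[65:67]

All matches (sorted): [[5,1],[8,0],[13,1],[17,0],[20,0],[26,1],[29,0],[40,1],[45,0],[51,1],[58,0],[63,1],[67,0]]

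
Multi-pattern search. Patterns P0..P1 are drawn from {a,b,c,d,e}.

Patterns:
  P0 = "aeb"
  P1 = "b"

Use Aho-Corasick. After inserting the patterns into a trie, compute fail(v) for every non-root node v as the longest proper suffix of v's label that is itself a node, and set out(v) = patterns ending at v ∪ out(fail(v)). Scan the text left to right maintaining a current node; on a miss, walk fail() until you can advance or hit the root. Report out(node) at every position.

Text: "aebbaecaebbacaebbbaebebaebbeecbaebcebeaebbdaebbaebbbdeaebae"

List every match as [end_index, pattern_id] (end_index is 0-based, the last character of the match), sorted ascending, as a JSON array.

Construct AC machine:
Trie (insert patterns):
  n0 'ε': a→1 b→4
  n1 'a': e→2
  n2 'ae': b→3
  n3 'aeb': ·  [P0 ends]
  n4 'b': ·  [P1 ends]

BFS fail/out derivation:
  fail(1) 'a': from fail(0)=0 chase 'a': 0 ⇒ 0;  out=∅∪out(0)=∅
  fail(4) 'b': from fail(0)=0 chase 'b': 0 ⇒ 0;  out={1}∪out(0)={1}
  fail(2) 'ae': from fail(1)=0 chase 'e': 0 ⇒ 0;  out=∅∪out(0)=∅
  fail(3) 'aeb': from fail(2)=0 chase 'b': 0 ⇒ 4;  out={0}∪out(4)={0,1}

Run:
[0] read 'a'  n0⇒n1
[1] read 'e'  n1⇒n2
[2] read 'b'  n2⇒n3  ** P0@[0:2],P1@[2:2]
[3] read 'b'  n3⇒n4 (fail-walked)  ** P1@[3:3]
[4] read 'a'  n4⇒n1 (fail-walked)
[5] read 'e'  n1⇒n2
[6] read 'c'  n2⇒n0 (fail-walked)
[7] read 'a'  n0⇒n1
[8] read 'e'  n1⇒n2
[9] read 'b'  n2⇒n3  ** P0@[7:9],P1@[9:9]
[10] read 'b'  n3⇒n4 (fail-walked)  ** P1@[10:10]
[11] read 'a'  n4⇒n1 (fail-walked)
[12] read 'c'  n1⇒n0 (fail-walked)
[13] read 'a'  n0⇒n1
[14] read 'e'  n1⇒n2
[15] read 'b'  n2⇒n3  ** P0@[13:15],P1@[15:15]
[16] read 'b'  n3⇒n4 (fail-walked)  ** P1@[16:16]
[17] read 'b'  n4⇒n4 (fail-walked)  ** P1@[17:17]
[18] read 'a'  n4⇒n1 (fail-walked)
[19] read 'e'  n1⇒n2
[20] read 'b'  n2⇒n3  ** P0@[18:20],P1@[20:20]
[21] read 'e'  n3⇒n0 (fail-walked)
[22] read 'b'  n0⇒n4  ** P1@[22:22]
[23] read 'a'  n4⇒n1 (fail-walked)
[24] read 'e'  n1⇒n2
[25] read 'b'  n2⇒n3  ** P0@[23:25],P1@[25:25]
[26] read 'b'  n3⇒n4 (fail-walked)  ** P1@[26:26]
[27] read 'e'  n4⇒n0 (fail-walked)
[28] read 'e'  n0⇒n0
[29] read 'c'  n0⇒n0
[30] read 'b'  n0⇒n4  ** P1@[30:30]
[31] read 'a'  n4⇒n1 (fail-walked)
[32] read 'e'  n1⇒n2
[33] read 'b'  n2⇒n3  ** P0@[31:33],P1@[33:33]
[34] read 'c'  n3⇒n0 (fail-walked)
[35] read 'e'  n0⇒n0
[36] read 'b'  n0⇒n4  ** P1@[36:36]
[37] read 'e'  n4⇒n0 (fail-walked)
[38] read 'a'  n0⇒n1
[39] read 'e'  n1⇒n2
[40] read 'b'  n2⇒n3  ** P0@[38:40],P1@[40:40]
[41] read 'b'  n3⇒n4 (fail-walked)  ** P1@[41:41]
[42] read 'd'  n4⇒n0 (fail-walked)
[43] read 'a'  n0⇒n1
[44] read 'e'  n1⇒n2
[45] read 'b'  n2⇒n3  ** P0@[43:45],P1@[45:45]
[46] read 'b'  n3⇒n4 (fail-walked)  ** P1@[46:46]
[47] read 'a'  n4⇒n1 (fail-walked)
[48] read 'e'  n1⇒n2
[49] read 'b'  n2⇒n3  ** P0@[47:49],P1@[49:49]
[50] read 'b'  n3⇒n4 (fail-walked)  ** P1@[50:50]
[51] read 'b'  n4⇒n4 (fail-walked)  ** P1@[51:51]
[52] read 'd'  n4⇒n0 (fail-walked)
[53] read 'e'  n0⇒n0
[54] read 'a'  n0⇒n1
[55] read 'e'  n1⇒n2
[56] read 'b'  n2⇒n3  ** P0@[54:56],P1@[56:56]
[57] read 'a'  n3⇒n1 (fail-walked)
[58] read 'e'  n1⇒n2

All matches (sorted): [[2,0],[2,1],[3,1],[9,0],[9,1],[10,1],[15,0],[15,1],[16,1],[17,1],[20,0],[20,1],[22,1],[25,0],[25,1],[26,1],[30,1],[33,0],[33,1],[36,1],[40,0],[40,1],[41,1],[45,0],[45,1],[46,1],[49,0],[49,1],[50,1],[51,1],[56,0],[56,1]]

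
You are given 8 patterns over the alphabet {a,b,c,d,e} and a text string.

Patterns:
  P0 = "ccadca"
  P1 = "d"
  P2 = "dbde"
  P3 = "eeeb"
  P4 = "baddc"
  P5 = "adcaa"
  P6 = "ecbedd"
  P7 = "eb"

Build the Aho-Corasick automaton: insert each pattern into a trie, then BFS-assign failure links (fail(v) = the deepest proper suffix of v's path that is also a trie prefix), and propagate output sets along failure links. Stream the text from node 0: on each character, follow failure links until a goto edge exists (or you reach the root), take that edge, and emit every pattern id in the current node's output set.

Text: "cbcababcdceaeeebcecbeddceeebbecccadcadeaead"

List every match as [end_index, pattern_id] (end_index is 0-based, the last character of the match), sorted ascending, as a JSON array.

Build automaton:
Trie nodes:
  0='ε' goto a→20 b→15 c→1 d→7 e→11
  1='c' goto c→2
  2='cc' goto a→3
  3='cca' goto d→4
  4='ccad' goto c→5
  5='ccadc' goto a→6
  6='ccadca' goto ·  ←P0
  7='d' goto b→8  ←P1
  8='db' goto d→9
  9='dbd' goto e→10
  10='dbde' goto ·  ←P2
  11='e' goto b→30 c→25 e→12
  12='ee' goto e→13
  13='eee' goto b→14
  14='eeeb' goto ·  ←P3
  15='b' goto a→16
  16='ba' goto d→17
  17='bad' goto d→18
  18='badd' goto c→19
  19='baddc' goto ·  ←P4
  20='a' goto d→21
  21='ad' goto c→22
  22='adc' goto a→23
  23='adca' goto a→24
  24='adcaa' goto ·  ←P5
  25='ec' goto b→26
  26='ecb' goto e→27
  27='ecbe' goto d→28
  28='ecbed' goto d→29
  29='ecbedd' goto ·  ←P6
  30='eb' goto ·  ←P7

Failure links (BFS by depth):
  fail(1) 'c': from fail(0)=0 chase 'c': 0 ⇒ 0;  out=∅∪out(0)=∅
  fail(7) 'd': from fail(0)=0 chase 'd': 0 ⇒ 0;  out={1}∪out(0)={1}
  fail(11) 'e': from fail(0)=0 chase 'e': 0 ⇒ 0;  out=∅∪out(0)=∅
  fail(15) 'b': from fail(0)=0 chase 'b': 0 ⇒ 0;  out=∅∪out(0)=∅
  fail(20) 'a': from fail(0)=0 chase 'a': 0 ⇒ 0;  out=∅∪out(0)=∅
  fail(2) 'cc': from fail(1)=0 chase 'c': 0 ⇒ 1;  out=∅∪out(1)=∅
  fail(8) 'db': from fail(7)=0 chase 'b': 0 ⇒ 15;  out=∅∪out(15)=∅
  fail(12) 'ee': from fail(11)=0 chase 'e': 0 ⇒ 11;  out=∅∪out(11)=∅
  fail(16) 'ba': from fail(15)=0 chase 'a': 0 ⇒ 20;  out=∅∪out(20)=∅
  fail(21) 'ad': from fail(20)=0 chase 'd': 0 ⇒ 7;  out=∅∪out(7)={1}
  fail(25) 'ec': from fail(11)=0 chase 'c': 0 ⇒ 1;  out=∅∪out(1)=∅
  fail(30) 'eb': from fail(11)=0 chase 'b': 0 ⇒ 15;  out={7}∪out(15)={7}
  fail(3) 'cca': from fail(2)=1 chase 'a': 1→0 ⇒ 20;  out=∅∪out(20)=∅
  fail(9) 'dbd': from fail(8)=15 chase 'd': 15→0 ⇒ 7;  out=∅∪out(7)={1}
  fail(13) 'eee': from fail(12)=11 chase 'e': 11 ⇒ 12;  out=∅∪out(12)=∅
  fail(17) 'bad': from fail(16)=20 chase 'd': 20 ⇒ 21;  out=∅∪out(21)={1}
  fail(22) 'adc': from fail(21)=7 chase 'c': 7→0 ⇒ 1;  out=∅∪out(1)=∅
  fail(26) 'ecb': from fail(25)=1 chase 'b': 1→0 ⇒ 15;  out=∅∪out(15)=∅
  fail(4) 'ccad': from fail(3)=20 chase 'd': 20 ⇒ 21;  out=∅∪out(21)={1}
  fail(10) 'dbde': from fail(9)=7 chase 'e': 7→0 ⇒ 11;  out={2}∪out(11)={2}
  fail(14) 'eeeb': from fail(13)=12 chase 'b': 12→11 ⇒ 30;  out={3}∪out(30)={3,7}
  fail(18) 'badd': from fail(17)=21 chase 'd': 21→7→0 ⇒ 7;  out=∅∪out(7)={1}
  fail(23) 'adca': from fail(22)=1 chase 'a': 1→0 ⇒ 20;  out=∅∪out(20)=∅
  fail(27) 'ecbe': from fail(26)=15 chase 'e': 15→0 ⇒ 11;  out=∅∪out(11)=∅
  fail(5) 'ccadc': from fail(4)=21 chase 'c': 21 ⇒ 22;  out=∅∪out(22)=∅
  fail(19) 'baddc': from fail(18)=7 chase 'c': 7→0 ⇒ 1;  out={4}∪out(1)={4}
  fail(24) 'adcaa': from fail(23)=20 chase 'a': 20→0 ⇒ 20;  out={5}∪out(20)={5}
  fail(28) 'ecbed': from fail(27)=11 chase 'd': 11→0 ⇒ 7;  out=∅∪out(7)={1}
  fail(6) 'ccadca': from fail(5)=22 chase 'a': 22 ⇒ 23;  out={0}∪out(23)={0}
  fail(29) 'ecbedd': from fail(28)=7 chase 'd': 7→0 ⇒ 7;  out={6}∪out(7)={1,6}

Scan:
[0] read 'c'  n0⇒n1
[1] read 'b'  n1⇒n15 (via fail)
[2] read 'c'  n15⇒n1 (via fail)
[3] read 'a'  n1⇒n20 (via fail)
[4] read 'b'  n20⇒n15 (via fail)
[5] read 'a'  n15⇒n16
[6] read 'b'  n16⇒n15 (via fail)
[7] read 'c'  n15⇒n1 (via fail)
[8] read 'd'  n1⇒n7 (via fail)  → match P1@[8:8]
[9] read 'c'  n7⇒n1 (via fail)
[10] read 'e'  n1⇒n11 (via fail)
[11] read 'a'  n11⇒n20 (via fail)
[12] read 'e'  n20⇒n11 (via fail)
[13] read 'e'  n11⇒n12
[14] read 'e'  n12⇒n13
[15] read 'b'  n13⇒n14  → match P3@[12:15],P7@[14:15]
[16] read 'c'  n14⇒n1 (via fail)
[17] read 'e'  n1⇒n11 (via fail)
[18] read 'c'  n11⇒n25
[19] read 'b'  n25⇒n26
[20] read 'e'  n26⇒n27
[21] read 'd'  n27⇒n28  → match P1@[21:21]
[22] read 'd'  n28⇒n29  → match P1@[22:22],P6@[17:22]
[23] read 'c'  n29⇒n1 (via fail)
[24] read 'e'  n1⇒n11 (via fail)
[25] read 'e'  n11⇒n12
[26] read 'e'  n12⇒n13
[27] read 'b'  n13⇒n14  → match P3@[24:27],P7@[26:27]
[28] read 'b'  n14⇒n15 (via fail)
[29] read 'e'  n15⇒n11 (via fail)
[30] read 'c'  n11⇒n25
[31] read 'c'  n25⇒n2 (via fail)
[32] read 'c'  n2⇒n2 (via fail)
[33] read 'a'  n2⇒n3
[34] read 'd'  n3⇒n4  → match P1@[34:34]
[35] read 'c'  n4⇒n5
[36] read 'a'  n5⇒n6  → match P0@[31:36]
[37] read 'd'  n6⇒n21 (via fail)  → match P1@[37:37]
[38] read 'e'  n21⇒n11 (via fail)
[39] read 'a'  n11⇒n20 (via fail)
[40] read 'e'  n20⇒n11 (via fail)
[41] read 'a'  n11⇒n20 (via fail)
[42] read 'd'  n20⇒n21  → match P1@[42:42]

Matches: [[8,1],[15,3],[15,7],[21,1],[22,1],[22,6],[27,3],[27,7],[34,1],[36,0],[37,1],[42,1]]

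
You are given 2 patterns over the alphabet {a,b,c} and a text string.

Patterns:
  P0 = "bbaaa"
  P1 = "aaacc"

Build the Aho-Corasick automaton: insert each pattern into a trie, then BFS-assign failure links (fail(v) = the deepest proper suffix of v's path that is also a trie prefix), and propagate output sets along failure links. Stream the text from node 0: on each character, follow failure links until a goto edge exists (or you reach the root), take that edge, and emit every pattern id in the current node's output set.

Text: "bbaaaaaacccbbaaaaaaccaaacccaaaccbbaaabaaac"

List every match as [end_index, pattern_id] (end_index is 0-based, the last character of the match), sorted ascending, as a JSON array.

Build:
Trie nodes:
  n0 'ε': a→6 b→1
  n1 'b': b→2
  n2 'bb': a→3
  n3 'bba': a→4
  n4 'bbaa': a→5
  n5 'bbaaa': ·  [P0 ends]
  n6 'a': a→7
  n7 'aa': a→8
  n8 'aaa': c→9
  n9 'aaac': c→10
  n10 'aaacc': ·  [P1 ends]

Failure links (BFS by depth):
  fail(1) 'b': from fail(0)=0 chase 'b': 0 ⇒ 0;  out=∅∪out(0)=∅
  fail(6) 'a': from fail(0)=0 chase 'a': 0 ⇒ 0;  out=∅∪out(0)=∅
  fail(2) 'bb': from fail(1)=0 chase 'b': 0 ⇒ 1;  out=∅∪out(1)=∅
  fail(7) 'aa': from fail(6)=0 chase 'a': 0 ⇒ 6;  out=∅∪out(6)=∅
  fail(3) 'bba': from fail(2)=1 chase 'a': 1→0 ⇒ 6;  out=∅∪out(6)=∅
  fail(8) 'aaa': from fail(7)=6 chase 'a': 6 ⇒ 7;  out=∅∪out(7)=∅
  fail(4) 'bbaa': from fail(3)=6 chase 'a': 6 ⇒ 7;  out=∅∪out(7)=∅
  fail(9) 'aaac': from fail(8)=7 chase 'c': 7→6→0 ⇒ 0;  out=∅∪out(0)=∅
  fail(5) 'bbaaa': from fail(4)=7 chase 'a': 7 ⇒ 8;  out={0}∪out(8)={0}
  fail(10) 'aaacc': from fail(9)=0 chase 'c': 0 ⇒ 0;  out={1}∪out(0)={1}

Scan:
pos 0 'b': at 1
pos 1 'b': at 2
pos 2 'a': at 3
pos 3 'a': at 4
pos 4 'a': at 5  ** P0@[0:4]
pos 5 'a': at 8 ·f
pos 6 'a': at 8 ·f
pos 7 'a': at 8 ·f
pos 8 'c': at 9
pos 9 'c': at 10  ** P1@[5:9]
pos 10 'c': at 0 ·f
pos 11 'b': at 1
pos 12 'b': at 2
pos 13 'a': at 3
pos 14 'a': at 4
pos 15 'a': at 5  ** P0@[11:15]
pos 16 'a': at 8 ·f
pos 17 'a': at 8 ·f
pos 18 'a': at 8 ·f
pos 19 'c': at 9
pos 20 'c': at 10  ** P1@[16:20]
pos 21 'a': at 6 ·f
pos 22 'a': at 7
pos 23 'a': at 8
pos 24 'c': at 9
pos 25 'c': at 10  ** P1@[21:25]
pos 26 'c': at 0 ·f
pos 27 'a': at 6
pos 28 'a': at 7
pos 29 'a': at 8
pos 30 'c': at 9
pos 31 'c': at 10  ** P1@[27:31]
pos 32 'b': at 1 ·f
pos 33 'b': at 2
pos 34 'a': at 3
pos 35 'a': at 4
pos 36 'a': at 5  ** P0@[32:36]
pos 37 'b': at 1 ·f
pos 38 'a': at 6 ·f
pos 39 'a': at 7
pos 40 'a': at 8
pos 41 'c': at 9

All matches (sorted): [[4,0],[9,1],[15,0],[20,1],[25,1],[31,1],[36,0]]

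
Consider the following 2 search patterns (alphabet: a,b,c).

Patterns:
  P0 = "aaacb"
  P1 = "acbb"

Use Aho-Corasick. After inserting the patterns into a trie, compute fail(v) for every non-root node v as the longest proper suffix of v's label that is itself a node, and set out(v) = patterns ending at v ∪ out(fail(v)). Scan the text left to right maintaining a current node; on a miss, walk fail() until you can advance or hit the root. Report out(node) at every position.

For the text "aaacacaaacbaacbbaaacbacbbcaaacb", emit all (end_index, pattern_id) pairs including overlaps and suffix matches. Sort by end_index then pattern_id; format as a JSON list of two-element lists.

Build:
Trie (insert patterns):
  n0 'ε': a→1
  n1 'a': a→2 c→6
  n2 'aa': a→3
  n3 'aaa': c→4
  n4 'aaac': b→5
  n5 'aaacb': ·  ←P0
  n6 'ac': b→7
  n7 'acb': b→8
  n8 'acbb': ·  ←P1

Failure links (BFS by depth):
  fail(1) 'a': from fail(0)=0 chase 'a': 0 ⇒ 0;  out=∅∪out(0)=∅
  fail(2) 'aa': from fail(1)=0 chase 'a': 0 ⇒ 1;  out=∅∪out(1)=∅
  fail(6) 'ac': from fail(1)=0 chase 'c': 0 ⇒ 0;  out=∅∪out(0)=∅
  fail(3) 'aaa': from fail(2)=1 chase 'a': 1 ⇒ 2;  out=∅∪out(2)=∅
  fail(7) 'acb': from fail(6)=0 chase 'b': 0 ⇒ 0;  out=∅∪out(0)=∅
  fail(4) 'aaac': from fail(3)=2 chase 'c': 2→1 ⇒ 6;  out=∅∪out(6)=∅
  fail(8) 'acbb': from fail(7)=0 chase 'b': 0 ⇒ 0;  out={1}∪out(0)={1}
  fail(5) 'aaacb': from fail(4)=6 chase 'b': 6 ⇒ 7;  out={0}∪out(7)={0}

Scan:
pos 0 'a': at 1
pos 1 'a': at 2
pos 2 'a': at 3
pos 3 'c': at 4
pos 4 'a': at 1 ·f
pos 5 'c': at 6
pos 6 'a': at 1 ·f
pos 7 'a': at 2
pos 8 'a': at 3
pos 9 'c': at 4
pos 10 'b': at 5  emit P0@[6:10]
pos 11 'a': at 1 ·f
pos 12 'a': at 2
pos 13 'c': at 6 ·f
pos 14 'b': at 7
pos 15 'b': at 8  emit P1@[12:15]
pos 16 'a': at 1 ·f
pos 17 'a': at 2
pos 18 'a': at 3
pos 19 'c': at 4
pos 20 'b': at 5  emit P0@[16:20]
pos 21 'a': at 1 ·f
pos 22 'c': at 6
pos 23 'b': at 7
pos 24 'b': at 8  emit P1@[21:24]
pos 25 'c': at 0 ·f
pos 26 'a': at 1
pos 27 'a': at 2
pos 28 'a': at 3
pos 29 'c': at 4
pos 30 'b': at 5  emit P0@[26:30]

Matches: [[10,0],[15,1],[20,0],[24,1],[30,0]]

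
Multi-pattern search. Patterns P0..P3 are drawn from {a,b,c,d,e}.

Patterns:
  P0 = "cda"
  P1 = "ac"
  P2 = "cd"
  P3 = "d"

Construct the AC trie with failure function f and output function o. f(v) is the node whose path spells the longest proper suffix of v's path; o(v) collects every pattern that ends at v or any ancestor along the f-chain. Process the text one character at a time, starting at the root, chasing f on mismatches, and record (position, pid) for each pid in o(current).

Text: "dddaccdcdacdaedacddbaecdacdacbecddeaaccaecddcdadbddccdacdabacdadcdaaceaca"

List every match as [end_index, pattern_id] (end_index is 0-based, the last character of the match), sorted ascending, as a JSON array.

Build:
Trie (insert patterns):
  n0 'ε': a→4 c→1 d→6
  n1 'c': d→2
  n2 'cd': a→3  [P2 ends]
  n3 'cda': ·  [P0 ends]
  n4 'a': c→5
  n5 'ac': ·  [P1 ends]
  n6 'd': ·  [P3 ends]

BFS fail/out derivation:
  fail(1) 'c': from fail(0)=0 chase 'c': 0 ⇒ 0;  out=∅∪out(0)=∅
  fail(4) 'a': from fail(0)=0 chase 'a': 0 ⇒ 0;  out=∅∪out(0)=∅
  fail(6) 'd': from fail(0)=0 chase 'd': 0 ⇒ 0;  out={3}∪out(0)={3}
  fail(2) 'cd': from fail(1)=0 chase 'd': 0 ⇒ 6;  out={2}∪out(6)={2,3}
  fail(5) 'ac': from fail(4)=0 chase 'c': 0 ⇒ 1;  out={1}∪out(1)={1}
  fail(3) 'cda': from fail(2)=6 chase 'a': 6→0 ⇒ 4;  out={0}∪out(4)={0}

Run:
pos 0 'd': at 6  → match P3@[0:0]
pos 1 'd': at 6 (fail-walked)  → match P3@[1:1]
pos 2 'd': at 6 (fail-walked)  → match P3@[2:2]
pos 3 'a': at 4 (fail-walked)
pos 4 'c': at 5  → match P1@[3:4]
pos 5 'c': at 1 (fail-walked)
pos 6 'd': at 2  → match P2@[5:6],P3@[6:6]
pos 7 'c': at 1 (fail-walked)
pos 8 'd': at 2  → match P2@[7:8],P3@[8:8]
pos 9 'a': at 3  → match P0@[7:9]
pos 10 'c': at 5 (fail-walked)  → match P1@[9:10]
pos 11 'd': at 2 (fail-walked)  → match P2@[10:11],P3@[11:11]
pos 12 'a': at 3  → match P0@[10:12]
pos 13 'e': at 0 (fail-walked)
pos 14 'd': at 6  → match P3@[14:14]
pos 15 'a': at 4 (fail-walked)
pos 16 'c': at 5  → match P1@[15:16]
pos 17 'd': at 2 (fail-walked)  → match P2@[16:17],P3@[17:17]
pos 18 'd': at 6 (fail-walked)  → match P3@[18:18]
pos 19 'b': at 0 (fail-walked)
pos 20 'a': at 4
pos 21 'e': at 0 (fail-walked)
pos 22 'c': at 1
pos 23 'd': at 2  → match P2@[22:23],P3@[23:23]
pos 24 'a': at 3  → match P0@[22:24]
pos 25 'c': at 5 (fail-walked)  → match P1@[24:25]
pos 26 'd': at 2 (fail-walked)  → match P2@[25:26],P3@[26:26]
pos 27 'a': at 3  → match P0@[25:27]
pos 28 'c': at 5 (fail-walked)  → match P1@[27:28]
pos 29 'b': at 0 (fail-walked)
pos 30 'e': at 0
pos 31 'c': at 1
pos 32 'd': at 2  → match P2@[31:32],P3@[32:32]
pos 33 'd': at 6 (fail-walked)  → match P3@[33:33]
pos 34 'e': at 0 (fail-walked)
pos 35 'a': at 4
pos 36 'a': at 4 (fail-walked)
pos 37 'c': at 5  → match P1@[36:37]
pos 38 'c': at 1 (fail-walked)
pos 39 'a': at 4 (fail-walked)
pos 40 'e': at 0 (fail-walked)
pos 41 'c': at 1
pos 42 'd': at 2  → match P2@[41:42],P3@[42:42]
pos 43 'd': at 6 (fail-walked)  → match P3@[43:43]
pos 44 'c': at 1 (fail-walked)
pos 45 'd': at 2  → match P2@[44:45],P3@[45:45]
pos 46 'a': at 3  → match P0@[44:46]
pos 47 'd': at 6 (fail-walked)  → match P3@[47:47]
pos 48 'b': at 0 (fail-walked)
pos 49 'd': at 6  → match P3@[49:49]
pos 50 'd': at 6 (fail-walked)  → match P3@[50:50]
pos 51 'c': at 1 (fail-walked)
pos 52 'c': at 1 (fail-walked)
pos 53 'd': at 2  → match P2@[52:53],P3@[53:53]
pos 54 'a': at 3  → match P0@[52:54]
pos 55 'c': at 5 (fail-walked)  → match P1@[54:55]
pos 56 'd': at 2 (fail-walked)  → match P2@[55:56],P3@[56:56]
pos 57 'a': at 3  → match P0@[55:57]
pos 58 'b': at 0 (fail-walked)
pos 59 'a': at 4
pos 60 'c': at 5  → match P1@[59:60]
pos 61 'd': at 2 (fail-walked)  → match P2@[60:61],P3@[61:61]
pos 62 'a': at 3  → match P0@[60:62]
pos 63 'd': at 6 (fail-walked)  → match P3@[63:63]
pos 64 'c': at 1 (fail-walked)
pos 65 'd': at 2  → match P2@[64:65],P3@[65:65]
pos 66 'a': at 3  → match P0@[64:66]
pos 67 'a': at 4 (fail-walked)
pos 68 'c': at 5  → match P1@[67:68]
pos 69 'e': at 0 (fail-walked)
pos 70 'a': at 4
pos 71 'c': at 5  → match P1@[70:71]
pos 72 'a': at 4 (fail-walked)

Matches: [[0,3],[1,3],[2,3],[4,1],[6,2],[6,3],[8,2],[8,3],[9,0],[10,1],[11,2],[11,3],[12,0],[14,3],[16,1],[17,2],[17,3],[18,3],[23,2],[23,3],[24,0],[25,1],[26,2],[26,3],[27,0],[28,1],[32,2],[32,3],[33,3],[37,1],[42,2],[42,3],[43,3],[45,2],[45,3],[46,0],[47,3],[49,3],[50,3],[53,2],[53,3],[54,0],[55,1],[56,2],[56,3],[57,0],[60,1],[61,2],[61,3],[62,0],[63,3],[65,2],[65,3],[66,0],[68,1],[71,1]]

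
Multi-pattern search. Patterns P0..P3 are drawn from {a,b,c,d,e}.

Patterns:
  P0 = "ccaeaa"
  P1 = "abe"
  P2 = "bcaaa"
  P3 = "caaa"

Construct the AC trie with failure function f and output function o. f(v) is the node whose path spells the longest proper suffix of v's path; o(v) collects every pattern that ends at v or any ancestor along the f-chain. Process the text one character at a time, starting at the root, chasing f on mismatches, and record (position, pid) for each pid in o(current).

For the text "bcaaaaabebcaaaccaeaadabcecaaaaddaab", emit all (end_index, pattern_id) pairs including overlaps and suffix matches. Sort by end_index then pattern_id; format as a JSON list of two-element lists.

Construct AC machine:
Trie nodes:
  0='ε' goto a→7 b→10 c→1
  1='c' goto a→15 c→2
  2='cc' goto a→3
  3='cca' goto e→4
  4='ccae' goto a→5
  5='ccaea' goto a→6
  6='ccaeaa' goto ·  [P0 ends]
  7='a' goto b→8
  8='ab' goto e→9
  9='abe' goto ·  [P1 ends]
  10='b' goto c→11
  11='bc' goto a→12
  12='bca' goto a→13
  13='bcaa' goto a→14
  14='bcaaa' goto ·  [P2 ends]
  15='ca' goto a→16
  16='caa' goto a→17
  17='caaa' goto ·  [P3 ends]

BFS fail/out derivation:
  fail(1) 'c': from fail(0)=0 chase 'c': 0 ⇒ 0;  out=∅∪out(0)=∅
  fail(7) 'a': from fail(0)=0 chase 'a': 0 ⇒ 0;  out=∅∪out(0)=∅
  fail(10) 'b': from fail(0)=0 chase 'b': 0 ⇒ 0;  out=∅∪out(0)=∅
  fail(2) 'cc': from fail(1)=0 chase 'c': 0 ⇒ 1;  out=∅∪out(1)=∅
  fail(8) 'ab': from fail(7)=0 chase 'b': 0 ⇒ 10;  out=∅∪out(10)=∅
  fail(11) 'bc': from fail(10)=0 chase 'c': 0 ⇒ 1;  out=∅∪out(1)=∅
  fail(15) 'ca': from fail(1)=0 chase 'a': 0 ⇒ 7;  out=∅∪out(7)=∅
  fail(3) 'cca': from fail(2)=1 chase 'a': 1 ⇒ 15;  out=∅∪out(15)=∅
  fail(9) 'abe': from fail(8)=10 chase 'e': 10→0 ⇒ 0;  out={1}∪out(0)={1}
  fail(12) 'bca': from fail(11)=1 chase 'a': 1 ⇒ 15;  out=∅∪out(15)=∅
  fail(16) 'caa': from fail(15)=7 chase 'a': 7→0 ⇒ 7;  out=∅∪out(7)=∅
  fail(4) 'ccae': from fail(3)=15 chase 'e': 15→7→0 ⇒ 0;  out=∅∪out(0)=∅
  fail(13) 'bcaa': from fail(12)=15 chase 'a': 15 ⇒ 16;  out=∅∪out(16)=∅
  fail(17) 'caaa': from fail(16)=7 chase 'a': 7→0 ⇒ 7;  out={3}∪out(7)={3}
  fail(5) 'ccaea': from fail(4)=0 chase 'a': 0 ⇒ 7;  out=∅∪out(7)=∅
  fail(14) 'bcaaa': from fail(13)=16 chase 'a': 16 ⇒ 17;  out={2}∪out(17)={2,3}
  fail(6) 'ccaeaa': from fail(5)=7 chase 'a': 7→0 ⇒ 7;  out={0}∪out(7)={0}

Scan:
[0] read 'b'  n0⇒n10
[1] read 'c'  n10⇒n11
[2] read 'a'  n11⇒n12
[3] read 'a'  n12⇒n13
[4] read 'a'  n13⇒n14  → match P2@[0:4],P3@[1:4]
[5] read 'a'  n14⇒n7 (via fail)
[6] read 'a'  n7⇒n7 (via fail)
[7] read 'b'  n7⇒n8
[8] read 'e'  n8⇒n9  → match P1@[6:8]
[9] read 'b'  n9⇒n10 (via fail)
[10] read 'c'  n10⇒n11
[11] read 'a'  n11⇒n12
[12] read 'a'  n12⇒n13
[13] read 'a'  n13⇒n14  → match P2@[9:13],P3@[10:13]
[14] read 'c'  n14⇒n1 (via fail)
[15] read 'c'  n1⇒n2
[16] read 'a'  n2⇒n3
[17] read 'e'  n3⇒n4
[18] read 'a'  n4⇒n5
[19] read 'a'  n5⇒n6  → match P0@[14:19]
[20] read 'd'  n6⇒n0 (via fail)
[21] read 'a'  n0⇒n7
[22] read 'b'  n7⇒n8
[23] read 'c'  n8⇒n11 (via fail)
[24] read 'e'  n11⇒n0 (via fail)
[25] read 'c'  n0⇒n1
[26] read 'a'  n1⇒n15
[27] read 'a'  n15⇒n16
[28] read 'a'  n16⇒n17  → match P3@[25:28]
[29] read 'a'  n17⇒n7 (via fail)
[30] read 'd'  n7⇒n0 (via fail)
[31] read 'd'  n0⇒n0
[32] read 'a'  n0⇒n7
[33] read 'a'  n7⇒n7 (via fail)
[34] read 'b'  n7⇒n8

Result: [[4,2],[4,3],[8,1],[13,2],[13,3],[19,0],[28,3]]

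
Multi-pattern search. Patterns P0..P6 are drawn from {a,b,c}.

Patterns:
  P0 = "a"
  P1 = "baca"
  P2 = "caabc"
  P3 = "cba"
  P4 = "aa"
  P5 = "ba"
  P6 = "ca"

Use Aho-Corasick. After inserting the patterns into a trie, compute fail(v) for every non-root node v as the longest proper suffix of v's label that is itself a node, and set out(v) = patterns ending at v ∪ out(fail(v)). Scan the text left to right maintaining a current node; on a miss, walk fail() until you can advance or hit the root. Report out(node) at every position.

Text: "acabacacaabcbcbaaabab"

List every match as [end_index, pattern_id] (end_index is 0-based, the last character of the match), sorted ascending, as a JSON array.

Construct AC machine:
Trie (insert patterns):
  n0 'ε': a→1 b→2 c→6
  n1 'a': a→13  ←P0
  n2 'b': a→3
  n3 'ba': c→4  ←P5
  n4 'bac': a→5
  n5 'baca': ·  ←P1
  n6 'c': a→7 b→11
  n7 'ca': a→8  ←P6
  n8 'caa': b→9
  n9 'caab': c→10
  n10 'caabc': ·  ←P2
  n11 'cb': a→12
  n12 'cba': ·  ←P3
  n13 'aa': ·  ←P4

BFS fail/out derivation:
  fail(1) 'a': from fail(0)=0 chase 'a': 0 ⇒ 0;  out={0}∪out(0)={0}
  fail(2) 'b': from fail(0)=0 chase 'b': 0 ⇒ 0;  out=∅∪out(0)=∅
  fail(6) 'c': from fail(0)=0 chase 'c': 0 ⇒ 0;  out=∅∪out(0)=∅
  fail(3) 'ba': from fail(2)=0 chase 'a': 0 ⇒ 1;  out={5}∪out(1)={0,5}
  fail(7) 'ca': from fail(6)=0 chase 'a': 0 ⇒ 1;  out={6}∪out(1)={0,6}
  fail(11) 'cb': from fail(6)=0 chase 'b': 0 ⇒ 2;  out=∅∪out(2)=∅
  fail(13) 'aa': from fail(1)=0 chase 'a': 0 ⇒ 1;  out={4}∪out(1)={0,4}
  fail(4) 'bac': from fail(3)=1 chase 'c': 1→0 ⇒ 6;  out=∅∪out(6)=∅
  fail(8) 'caa': from fail(7)=1 chase 'a': 1 ⇒ 13;  out=∅∪out(13)={0,4}
  fail(12) 'cba': from fail(11)=2 chase 'a': 2 ⇒ 3;  out={3}∪out(3)={0,3,5}
  fail(5) 'baca': from fail(4)=6 chase 'a': 6 ⇒ 7;  out={1}∪out(7)={0,1,6}
  fail(9) 'caab': from fail(8)=13 chase 'b': 13→1→0 ⇒ 2;  out=∅∪out(2)=∅
  fail(10) 'caabc': from fail(9)=2 chase 'c': 2→0 ⇒ 6;  out={2}∪out(6)={2}

Scan:
[0] read 'a'  n0⇒n1  ** P0@[0:0]
[1] read 'c'  n1⇒n6 ·f
[2] read 'a'  n6⇒n7  ** P0@[2:2],P6@[1:2]
[3] read 'b'  n7⇒n2 ·f
[4] read 'a'  n2⇒n3  ** P0@[4:4],P5@[3:4]
[5] read 'c'  n3⇒n4
[6] read 'a'  n4⇒n5  ** P0@[6:6],P1@[3:6],P6@[5:6]
[7] read 'c'  n5⇒n6 ·f
[8] read 'a'  n6⇒n7  ** P0@[8:8],P6@[7:8]
[9] read 'a'  n7⇒n8  ** P0@[9:9],P4@[8:9]
[10] read 'b'  n8⇒n9
[11] read 'c'  n9⇒n10  ** P2@[7:11]
[12] read 'b'  n10⇒n11 ·f
[13] read 'c'  n11⇒n6 ·f
[14] read 'b'  n6⇒n11
[15] read 'a'  n11⇒n12  ** P0@[15:15],P3@[13:15],P5@[14:15]
[16] read 'a'  n12⇒n13 ·f  ** P0@[16:16],P4@[15:16]
[17] read 'a'  n13⇒n13 ·f  ** P0@[17:17],P4@[16:17]
[18] read 'b'  n13⇒n2 ·f
[19] read 'a'  n2⇒n3  ** P0@[19:19],P5@[18:19]
[20] read 'b'  n3⇒n2 ·f

All matches (sorted): [[0,0],[2,0],[2,6],[4,0],[4,5],[6,0],[6,1],[6,6],[8,0],[8,6],[9,0],[9,4],[11,2],[15,0],[15,3],[15,5],[16,0],[16,4],[17,0],[17,4],[19,0],[19,5]]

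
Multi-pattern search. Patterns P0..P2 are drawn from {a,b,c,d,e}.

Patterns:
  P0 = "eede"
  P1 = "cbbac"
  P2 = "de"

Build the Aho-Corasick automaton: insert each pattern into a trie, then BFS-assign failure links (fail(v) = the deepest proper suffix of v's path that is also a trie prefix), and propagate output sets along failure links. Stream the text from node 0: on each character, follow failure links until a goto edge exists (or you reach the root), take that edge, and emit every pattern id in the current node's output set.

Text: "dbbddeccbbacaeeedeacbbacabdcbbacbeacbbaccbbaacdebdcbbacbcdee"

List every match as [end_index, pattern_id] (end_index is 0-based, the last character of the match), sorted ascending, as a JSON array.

Build:
Trie nodes:
  0='ε' goto c→5 d→10 e→1
  1='e' goto e→2
  2='ee' goto d→3
  3='eed' goto e→4
  4='eede' goto ·  ←P0
  5='c' goto b→6
  6='cb' goto b→7
  7='cbb' goto a→8
  8='cbba' goto c→9
  9='cbbac' goto ·  ←P1
  10='d' goto e→11
  11='de' goto ·  ←P2

BFS fail/out derivation:
  fail(1) 'e': from fail(0)=0 chase 'e': 0 ⇒ 0;  out=∅∪out(0)=∅
  fail(5) 'c': from fail(0)=0 chase 'c': 0 ⇒ 0;  out=∅∪out(0)=∅
  fail(10) 'd': from fail(0)=0 chase 'd': 0 ⇒ 0;  out=∅∪out(0)=∅
  fail(2) 'ee': from fail(1)=0 chase 'e': 0 ⇒ 1;  out=∅∪out(1)=∅
  fail(6) 'cb': from fail(5)=0 chase 'b': 0 ⇒ 0;  out=∅∪out(0)=∅
  fail(11) 'de': from fail(10)=0 chase 'e': 0 ⇒ 1;  out={2}∪out(1)={2}
  fail(3) 'eed': from fail(2)=1 chase 'd': 1→0 ⇒ 10;  out=∅∪out(10)=∅
  fail(7) 'cbb': from fail(6)=0 chase 'b': 0 ⇒ 0;  out=∅∪out(0)=∅
  fail(4) 'eede': from fail(3)=10 chase 'e': 10 ⇒ 11;  out={0}∪out(11)={0,2}
  fail(8) 'cbba': from fail(7)=0 chase 'a': 0 ⇒ 0;  out=∅∪out(0)=∅
  fail(9) 'cbbac': from fail(8)=0 chase 'c': 0 ⇒ 5;  out={1}∪out(5)={1}

Run:
pos 0 'd': at 10
pos 1 'b': at 0 (fail-walked)
pos 2 'b': at 0
pos 3 'd': at 10
pos 4 'd': at 10 (fail-walked)
pos 5 'e': at 11  emit P2@[4:5]
pos 6 'c': at 5 (fail-walked)
pos 7 'c': at 5 (fail-walked)
pos 8 'b': at 6
pos 9 'b': at 7
pos 10 'a': at 8
pos 11 'c': at 9  emit P1@[7:11]
pos 12 'a': at 0 (fail-walked)
pos 13 'e': at 1
pos 14 'e': at 2
pos 15 'e': at 2 (fail-walked)
pos 16 'd': at 3
pos 17 'e': at 4  emit P0@[14:17],P2@[16:17]
pos 18 'a': at 0 (fail-walked)
pos 19 'c': at 5
pos 20 'b': at 6
pos 21 'b': at 7
pos 22 'a': at 8
pos 23 'c': at 9  emit P1@[19:23]
pos 24 'a': at 0 (fail-walked)
pos 25 'b': at 0
pos 26 'd': at 10
pos 27 'c': at 5 (fail-walked)
pos 28 'b': at 6
pos 29 'b': at 7
pos 30 'a': at 8
pos 31 'c': at 9  emit P1@[27:31]
pos 32 'b': at 6 (fail-walked)
pos 33 'e': at 1 (fail-walked)
pos 34 'a': at 0 (fail-walked)
pos 35 'c': at 5
pos 36 'b': at 6
pos 37 'b': at 7
pos 38 'a': at 8
pos 39 'c': at 9  emit P1@[35:39]
pos 40 'c': at 5 (fail-walked)
pos 41 'b': at 6
pos 42 'b': at 7
pos 43 'a': at 8
pos 44 'a': at 0 (fail-walked)
pos 45 'c': at 5
pos 46 'd': at 10 (fail-walked)
pos 47 'e': at 11  emit P2@[46:47]
pos 48 'b': at 0 (fail-walked)
pos 49 'd': at 10
pos 50 'c': at 5 (fail-walked)
pos 51 'b': at 6
pos 52 'b': at 7
pos 53 'a': at 8
pos 54 'c': at 9  emit P1@[50:54]
pos 55 'b': at 6 (fail-walked)
pos 56 'c': at 5 (fail-walked)
pos 57 'd': at 10 (fail-walked)
pos 58 'e': at 11  emit P2@[57:58]
pos 59 'e': at 2 (fail-walked)

All matches (sorted): [[5,2],[11,1],[17,0],[17,2],[23,1],[31,1],[39,1],[47,2],[54,1],[58,2]]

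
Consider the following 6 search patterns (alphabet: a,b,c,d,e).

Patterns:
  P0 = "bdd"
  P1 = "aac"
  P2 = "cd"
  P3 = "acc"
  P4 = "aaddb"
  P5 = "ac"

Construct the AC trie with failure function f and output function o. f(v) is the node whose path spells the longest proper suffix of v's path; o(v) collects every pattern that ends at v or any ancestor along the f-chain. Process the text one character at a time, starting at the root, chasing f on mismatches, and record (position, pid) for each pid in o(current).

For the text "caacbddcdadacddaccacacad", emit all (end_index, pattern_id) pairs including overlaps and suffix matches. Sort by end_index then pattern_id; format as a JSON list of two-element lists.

Build automaton:
Trie (insert patterns):
  0='ε' goto a→4 b→1 c→7
  1='b' goto d→2
  2='bd' goto d→3
  3='bdd' goto ·  ←P0
  4='a' goto a→5 c→9
  5='aa' goto c→6 d→11
  6='aac' goto ·  ←P1
  7='c' goto d→8
  8='cd' goto ·  ←P2
  9='ac' goto c→10  ←P5
  10='acc' goto ·  ←P3
  11='aad' goto d→12
  12='aadd' goto b→13
  13='aaddb' goto ·  ←P4

Failure links (BFS by depth):
  n1('b'): parent n0 fail=0; on 'b' 0 → fail=0;  out ∅∪∅=∅
  n4('a'): parent n0 fail=0; on 'a' 0 → fail=0;  out ∅∪∅=∅
  n7('c'): parent n0 fail=0; on 'c' 0 → fail=0;  out ∅∪∅=∅
  n2('bd'): parent n1 fail=0; on 'd' 0 → fail=0;  out ∅∪∅=∅
  n5('aa'): parent n4 fail=0; on 'a' 0 → fail=4;  out ∅∪∅=∅
  n8('cd'): parent n7 fail=0; on 'd' 0 → fail=0;  out {2}∪∅={2}
  n9('ac'): parent n4 fail=0; on 'c' 0 → fail=7;  out {5}∪∅={5}
  n3('bdd'): parent n2 fail=0; on 'd' 0 → fail=0;  out {0}∪∅={0}
  n6('aac'): parent n5 fail=4; on 'c' 4 → fail=9;  out {1}∪{5}={1,5}
  n10('acc'): parent n9 fail=7; on 'c' 7→0 → fail=7;  out {3}∪∅={3}
  n11('aad'): parent n5 fail=4; on 'd' 4→0 → fail=0;  out ∅∪∅=∅
  n12('aadd'): parent n11 fail=0; on 'd' 0 → fail=0;  out ∅∪∅=∅
  n13('aaddb'): parent n12 fail=0; on 'b' 0 → fail=1;  out {4}∪∅={4}

Run:
pos 0 'c': at 7
pos 1 'a': at 4 ·f
pos 2 'a': at 5
pos 3 'c': at 6  emit P1@[1:3],P5@[2:3]
pos 4 'b': at 1 ·f
pos 5 'd': at 2
pos 6 'd': at 3  emit P0@[4:6]
pos 7 'c': at 7 ·f
pos 8 'd': at 8  emit P2@[7:8]
pos 9 'a': at 4 ·f
pos 10 'd': at 0 ·f
pos 11 'a': at 4
pos 12 'c': at 9  emit P5@[11:12]
pos 13 'd': at 8 ·f  emit P2@[12:13]
pos 14 'd': at 0 ·f
pos 15 'a': at 4
pos 16 'c': at 9  emit P5@[15:16]
pos 17 'c': at 10  emit P3@[15:17]
pos 18 'a': at 4 ·f
pos 19 'c': at 9  emit P5@[18:19]
pos 20 'a': at 4 ·f
pos 21 'c': at 9  emit P5@[20:21]
pos 22 'a': at 4 ·f
pos 23 'd': at 0 ·f

Result: [[3,1],[3,5],[6,0],[8,2],[12,5],[13,2],[16,5],[17,3],[19,5],[21,5]]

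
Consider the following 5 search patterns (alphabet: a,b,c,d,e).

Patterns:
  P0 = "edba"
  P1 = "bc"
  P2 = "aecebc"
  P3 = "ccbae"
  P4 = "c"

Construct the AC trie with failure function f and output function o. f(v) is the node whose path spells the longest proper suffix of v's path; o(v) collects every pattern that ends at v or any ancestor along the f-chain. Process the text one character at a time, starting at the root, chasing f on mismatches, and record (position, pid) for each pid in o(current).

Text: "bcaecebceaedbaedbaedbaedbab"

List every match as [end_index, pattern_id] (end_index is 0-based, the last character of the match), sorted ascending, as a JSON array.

Construct AC machine:
Trie (insert patterns):
  0='ε' goto a→7 b→5 c→13 e→1
  1='e' goto d→2
  2='ed' goto b→3
  3='edb' goto a→4
  4='edba' goto ·  [P0 ends]
  5='b' goto c→6
  6='bc' goto ·  [P1 ends]
  7='a' goto e→8
  8='ae' goto c→9
  9='aec' goto e→10
  10='aece' goto b→11
  11='aeceb' goto c→12
  12='aecebc' goto ·  [P2 ends]
  13='c' goto c→14  [P4 ends]
  14='cc' goto b→15
  15='ccb' goto a→16
  16='ccba' goto e→17
  17='ccbae' goto ·  [P3 ends]

Failure links (BFS by depth):
  fail(1) 'e': from fail(0)=0 chase 'e': 0 ⇒ 0;  out=∅∪out(0)=∅
  fail(5) 'b': from fail(0)=0 chase 'b': 0 ⇒ 0;  out=∅∪out(0)=∅
  fail(7) 'a': from fail(0)=0 chase 'a': 0 ⇒ 0;  out=∅∪out(0)=∅
  fail(13) 'c': from fail(0)=0 chase 'c': 0 ⇒ 0;  out={4}∪out(0)={4}
  fail(2) 'ed': from fail(1)=0 chase 'd': 0 ⇒ 0;  out=∅∪out(0)=∅
  fail(6) 'bc': from fail(5)=0 chase 'c': 0 ⇒ 13;  out={1}∪out(13)={1,4}
  fail(8) 'ae': from fail(7)=0 chase 'e': 0 ⇒ 1;  out=∅∪out(1)=∅
  fail(14) 'cc': from fail(13)=0 chase 'c': 0 ⇒ 13;  out=∅∪out(13)={4}
  fail(3) 'edb': from fail(2)=0 chase 'b': 0 ⇒ 5;  out=∅∪out(5)=∅
  fail(9) 'aec': from fail(8)=1 chase 'c': 1→0 ⇒ 13;  out=∅∪out(13)={4}
  fail(15) 'ccb': from fail(14)=13 chase 'b': 13→0 ⇒ 5;  out=∅∪out(5)=∅
  fail(4) 'edba': from fail(3)=5 chase 'a': 5→0 ⇒ 7;  out={0}∪out(7)={0}
  fail(10) 'aece': from fail(9)=13 chase 'e': 13→0 ⇒ 1;  out=∅∪out(1)=∅
  fail(16) 'ccba': from fail(15)=5 chase 'a': 5→0 ⇒ 7;  out=∅∪out(7)=∅
  fail(11) 'aeceb': from fail(10)=1 chase 'b': 1→0 ⇒ 5;  out=∅∪out(5)=∅
  fail(17) 'ccbae': from fail(16)=7 chase 'e': 7 ⇒ 8;  out={3}∪out(8)={3}
  fail(12) 'aecebc': from fail(11)=5 chase 'c': 5 ⇒ 6;  out={2}∪out(6)={1,2,4}

Run:
[0] read 'b'  n0⇒n5
[1] read 'c'  n5⇒n6  → match P1@[0:1],P4@[1:1]
[2] read 'a'  n6⇒n7 (fail-walked)
[3] read 'e'  n7⇒n8
[4] read 'c'  n8⇒n9  → match P4@[4:4]
[5] read 'e'  n9⇒n10
[6] read 'b'  n10⇒n11
[7] read 'c'  n11⇒n12  → match P1@[6:7],P2@[2:7],P4@[7:7]
[8] read 'e'  n12⇒n1 (fail-walked)
[9] read 'a'  n1⇒n7 (fail-walked)
[10] read 'e'  n7⇒n8
[11] read 'd'  n8⇒n2 (fail-walked)
[12] read 'b'  n2⇒n3
[13] read 'a'  n3⇒n4  → match P0@[10:13]
[14] read 'e'  n4⇒n8 (fail-walked)
[15] read 'd'  n8⇒n2 (fail-walked)
[16] read 'b'  n2⇒n3
[17] read 'a'  n3⇒n4  → match P0@[14:17]
[18] read 'e'  n4⇒n8 (fail-walked)
[19] read 'd'  n8⇒n2 (fail-walked)
[20] read 'b'  n2⇒n3
[21] read 'a'  n3⇒n4  → match P0@[18:21]
[22] read 'e'  n4⇒n8 (fail-walked)
[23] read 'd'  n8⇒n2 (fail-walked)
[24] read 'b'  n2⇒n3
[25] read 'a'  n3⇒n4  → match P0@[22:25]
[26] read 'b'  n4⇒n5 (fail-walked)

All matches (sorted): [[1,1],[1,4],[4,4],[7,1],[7,2],[7,4],[13,0],[17,0],[21,0],[25,0]]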